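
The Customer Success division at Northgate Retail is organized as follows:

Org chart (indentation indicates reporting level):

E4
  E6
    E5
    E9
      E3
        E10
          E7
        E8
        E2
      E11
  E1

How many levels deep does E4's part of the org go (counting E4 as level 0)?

The longest chain under E4 runs E4 → E6 → E9 → E3 → E10 → E7, which is 5 levels below E4.

5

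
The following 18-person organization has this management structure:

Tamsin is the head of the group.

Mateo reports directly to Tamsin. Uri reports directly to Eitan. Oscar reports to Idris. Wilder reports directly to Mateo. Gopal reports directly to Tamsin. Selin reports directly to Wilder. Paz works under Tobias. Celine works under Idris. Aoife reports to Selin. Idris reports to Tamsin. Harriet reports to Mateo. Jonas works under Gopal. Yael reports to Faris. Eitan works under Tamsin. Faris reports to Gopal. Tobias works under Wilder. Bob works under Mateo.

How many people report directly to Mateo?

3

Mateo directly manages Wilder, Bob, Harriet. That is 3 direct reports.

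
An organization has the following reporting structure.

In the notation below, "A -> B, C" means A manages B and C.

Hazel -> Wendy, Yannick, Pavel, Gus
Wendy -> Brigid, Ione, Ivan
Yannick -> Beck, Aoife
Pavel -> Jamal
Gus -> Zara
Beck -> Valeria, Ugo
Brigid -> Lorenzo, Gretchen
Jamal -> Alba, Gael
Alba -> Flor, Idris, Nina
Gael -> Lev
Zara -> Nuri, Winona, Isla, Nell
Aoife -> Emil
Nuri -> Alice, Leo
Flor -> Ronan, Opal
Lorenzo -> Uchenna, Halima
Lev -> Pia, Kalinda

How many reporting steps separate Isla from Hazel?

Chain from Isla up to Hazel: Isla → Zara → Gus → Hazel. That is 3 steps up, so Isla is 3 levels below Hazel.

3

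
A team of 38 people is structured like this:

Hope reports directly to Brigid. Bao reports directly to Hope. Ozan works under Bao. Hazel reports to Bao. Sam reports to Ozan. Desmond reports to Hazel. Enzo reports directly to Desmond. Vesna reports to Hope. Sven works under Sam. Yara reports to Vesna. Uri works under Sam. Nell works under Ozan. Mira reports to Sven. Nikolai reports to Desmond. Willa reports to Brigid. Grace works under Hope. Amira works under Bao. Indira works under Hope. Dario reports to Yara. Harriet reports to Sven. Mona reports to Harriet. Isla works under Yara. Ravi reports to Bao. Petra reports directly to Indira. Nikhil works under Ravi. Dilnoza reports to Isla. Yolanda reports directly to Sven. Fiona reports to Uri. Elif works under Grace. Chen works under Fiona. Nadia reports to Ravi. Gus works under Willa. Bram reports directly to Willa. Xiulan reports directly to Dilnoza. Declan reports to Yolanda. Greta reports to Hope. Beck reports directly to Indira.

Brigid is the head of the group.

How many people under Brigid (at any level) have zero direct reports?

18

The people in Brigid's organization with no one reporting to them are Bram, Gus, Greta, Beck, Petra, Elif, Xiulan, Dario, Nadia, Nikhil, Amira, Nikolai, Enzo, Nell, Chen, Declan, Mona, Mira. That is 18.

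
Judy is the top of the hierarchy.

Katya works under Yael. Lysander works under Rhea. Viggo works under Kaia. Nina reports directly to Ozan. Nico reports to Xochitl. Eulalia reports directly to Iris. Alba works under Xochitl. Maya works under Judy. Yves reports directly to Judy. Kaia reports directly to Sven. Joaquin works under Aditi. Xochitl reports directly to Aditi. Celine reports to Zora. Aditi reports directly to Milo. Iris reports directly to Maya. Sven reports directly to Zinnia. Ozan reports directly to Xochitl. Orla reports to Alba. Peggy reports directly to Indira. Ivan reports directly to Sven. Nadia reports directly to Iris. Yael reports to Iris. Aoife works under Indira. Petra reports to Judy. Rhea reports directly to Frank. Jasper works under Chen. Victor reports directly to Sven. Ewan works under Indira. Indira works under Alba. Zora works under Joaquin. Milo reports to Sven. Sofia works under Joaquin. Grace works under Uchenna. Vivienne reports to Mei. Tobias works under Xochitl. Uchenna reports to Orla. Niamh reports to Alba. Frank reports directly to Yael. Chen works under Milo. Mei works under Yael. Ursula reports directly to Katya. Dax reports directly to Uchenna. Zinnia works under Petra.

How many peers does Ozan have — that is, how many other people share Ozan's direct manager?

3

Ozan reports to Xochitl. Xochitl's other direct reports are Nico, Alba, Tobias — 3 peers.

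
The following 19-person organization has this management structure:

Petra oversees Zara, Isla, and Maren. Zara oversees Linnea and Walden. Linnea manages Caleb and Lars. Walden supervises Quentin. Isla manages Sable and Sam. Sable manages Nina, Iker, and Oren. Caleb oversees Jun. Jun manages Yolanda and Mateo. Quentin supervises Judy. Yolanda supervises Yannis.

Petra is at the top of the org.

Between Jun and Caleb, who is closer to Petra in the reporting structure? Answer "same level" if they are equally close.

Caleb

Jun is 4 levels below Petra; Caleb is 3. Caleb is higher.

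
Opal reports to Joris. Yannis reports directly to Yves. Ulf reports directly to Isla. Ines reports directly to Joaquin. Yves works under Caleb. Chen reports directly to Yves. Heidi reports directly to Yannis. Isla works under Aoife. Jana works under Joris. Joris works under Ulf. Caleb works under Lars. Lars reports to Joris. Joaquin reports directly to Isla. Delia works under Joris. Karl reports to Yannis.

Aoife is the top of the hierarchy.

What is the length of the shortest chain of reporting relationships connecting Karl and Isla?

Karl is in Isla's organization: the chain from Karl up to Isla is Karl → Yannis → Yves → Caleb → Lars → Joris → Ulf → Isla, which is 7 links.

7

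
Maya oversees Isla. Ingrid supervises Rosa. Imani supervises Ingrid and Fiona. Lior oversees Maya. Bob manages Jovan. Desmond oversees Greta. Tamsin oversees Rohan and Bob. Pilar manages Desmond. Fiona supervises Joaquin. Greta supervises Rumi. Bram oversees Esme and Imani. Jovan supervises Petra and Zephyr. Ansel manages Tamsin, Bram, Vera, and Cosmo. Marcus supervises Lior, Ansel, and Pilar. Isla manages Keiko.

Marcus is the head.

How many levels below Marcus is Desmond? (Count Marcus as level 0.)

Chain from Desmond up to Marcus: Desmond → Pilar → Marcus. That is 2 steps up, so Desmond is 2 levels below Marcus.

2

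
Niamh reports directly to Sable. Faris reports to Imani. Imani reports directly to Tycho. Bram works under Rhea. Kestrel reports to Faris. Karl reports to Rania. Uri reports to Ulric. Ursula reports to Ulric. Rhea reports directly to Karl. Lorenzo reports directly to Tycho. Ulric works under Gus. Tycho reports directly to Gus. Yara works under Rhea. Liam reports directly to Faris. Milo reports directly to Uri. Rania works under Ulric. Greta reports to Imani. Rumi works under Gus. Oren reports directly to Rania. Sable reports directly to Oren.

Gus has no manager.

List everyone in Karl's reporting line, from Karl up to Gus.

Karl reports to Rania. Rania reports to Ulric. Ulric reports to Gus. Gus is at the top.

Karl -> Rania -> Ulric -> Gus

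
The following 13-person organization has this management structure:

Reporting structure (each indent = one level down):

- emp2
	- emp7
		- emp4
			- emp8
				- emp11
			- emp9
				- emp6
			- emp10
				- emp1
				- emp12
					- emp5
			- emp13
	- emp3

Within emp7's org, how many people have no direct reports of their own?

The people in emp7's organization with no one reporting to them are emp13, emp5, emp1, emp6, emp11. That is 5.

5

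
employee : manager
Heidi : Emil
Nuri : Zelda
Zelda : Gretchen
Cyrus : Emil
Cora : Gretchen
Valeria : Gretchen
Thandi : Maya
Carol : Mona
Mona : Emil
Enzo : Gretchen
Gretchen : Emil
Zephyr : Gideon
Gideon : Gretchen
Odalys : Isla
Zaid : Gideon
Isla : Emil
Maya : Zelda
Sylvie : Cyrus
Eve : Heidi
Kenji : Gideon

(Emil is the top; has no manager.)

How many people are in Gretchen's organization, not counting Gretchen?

Gretchen directly manages Zelda, Enzo, Gideon, Valeria, Cora. Under Zelda: Maya, Thandi, Nuri (3). Enzo has no reports. Under Gideon: Zaid, Kenji, Zephyr (3). Valeria has no reports. Cora has no reports. So Gretchen's organization is 5 direct reports plus everyone under them: 4 + 1 + 4 + 1 + 1 = 11.

11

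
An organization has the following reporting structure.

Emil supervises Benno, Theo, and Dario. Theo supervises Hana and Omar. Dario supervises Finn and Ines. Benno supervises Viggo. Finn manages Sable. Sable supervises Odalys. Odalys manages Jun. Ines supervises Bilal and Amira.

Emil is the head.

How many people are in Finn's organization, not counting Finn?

Finn directly manages Sable. Under Sable: Odalys, Jun (2). That's 3 in total.

3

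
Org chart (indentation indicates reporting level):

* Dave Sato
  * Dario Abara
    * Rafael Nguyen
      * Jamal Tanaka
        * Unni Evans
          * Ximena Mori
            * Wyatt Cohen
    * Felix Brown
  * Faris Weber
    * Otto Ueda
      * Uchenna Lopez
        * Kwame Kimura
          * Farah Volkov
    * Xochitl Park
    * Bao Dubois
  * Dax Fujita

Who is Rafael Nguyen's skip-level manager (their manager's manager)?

Dave Sato

Rafael Nguyen reports to Dario Abara, and Dario Abara reports to Dave Sato. So Rafael Nguyen's skip-level manager is Dave Sato.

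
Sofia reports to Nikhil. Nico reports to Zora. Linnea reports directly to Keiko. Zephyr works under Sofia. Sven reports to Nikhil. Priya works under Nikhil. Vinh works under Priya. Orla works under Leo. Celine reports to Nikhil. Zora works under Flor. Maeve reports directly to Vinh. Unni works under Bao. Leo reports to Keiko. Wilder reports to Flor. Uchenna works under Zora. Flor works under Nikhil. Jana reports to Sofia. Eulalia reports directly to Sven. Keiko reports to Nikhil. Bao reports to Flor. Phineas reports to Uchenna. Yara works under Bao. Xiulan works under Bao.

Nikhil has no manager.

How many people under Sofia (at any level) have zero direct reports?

2

The people in Sofia's organization with no one reporting to them are Jana, Zephyr. That is 2.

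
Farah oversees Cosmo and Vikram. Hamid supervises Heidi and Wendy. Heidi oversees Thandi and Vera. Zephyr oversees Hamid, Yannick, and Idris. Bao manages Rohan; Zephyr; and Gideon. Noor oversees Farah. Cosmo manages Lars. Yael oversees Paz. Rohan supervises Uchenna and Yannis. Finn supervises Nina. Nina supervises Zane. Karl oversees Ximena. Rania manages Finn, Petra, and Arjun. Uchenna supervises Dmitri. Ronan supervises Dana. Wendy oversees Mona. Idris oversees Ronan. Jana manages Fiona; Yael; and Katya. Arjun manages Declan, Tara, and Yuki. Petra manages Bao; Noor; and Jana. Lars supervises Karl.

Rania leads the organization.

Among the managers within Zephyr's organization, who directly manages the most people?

Zephyr

Direct-report counts within Zephyr's organization: Zephyr has 3; Idris has 1; Ronan has 1; Hamid has 2; Wendy has 1; Heidi has 2. The largest is 3, held by Zephyr.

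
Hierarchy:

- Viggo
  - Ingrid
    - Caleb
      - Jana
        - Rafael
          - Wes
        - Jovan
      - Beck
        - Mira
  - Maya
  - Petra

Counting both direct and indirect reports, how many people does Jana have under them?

Jana directly manages Rafael, Jovan. Under Rafael: Wes (1). Jovan has no reports. So Jana's organization is 2 direct reports plus everyone under them: 2 + 1 = 3.

3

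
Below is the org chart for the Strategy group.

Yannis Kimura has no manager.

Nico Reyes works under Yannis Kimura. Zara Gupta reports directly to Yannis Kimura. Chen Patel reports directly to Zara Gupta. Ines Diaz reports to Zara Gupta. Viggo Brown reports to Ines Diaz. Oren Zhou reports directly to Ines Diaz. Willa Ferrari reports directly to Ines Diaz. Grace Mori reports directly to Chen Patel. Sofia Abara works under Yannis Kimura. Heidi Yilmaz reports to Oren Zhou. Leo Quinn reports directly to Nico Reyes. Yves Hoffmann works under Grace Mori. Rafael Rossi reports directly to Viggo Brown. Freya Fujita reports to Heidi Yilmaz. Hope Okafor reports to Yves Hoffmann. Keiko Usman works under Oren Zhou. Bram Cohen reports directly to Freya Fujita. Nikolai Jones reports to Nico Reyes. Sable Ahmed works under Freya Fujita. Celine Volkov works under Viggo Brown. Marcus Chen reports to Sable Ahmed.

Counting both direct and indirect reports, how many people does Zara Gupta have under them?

Zara Gupta directly manages Chen Patel, Ines Diaz. Under Chen Patel: Grace Mori, Yves Hoffmann, Hope Okafor (3). Under Ines Diaz: Willa Ferrari, Oren Zhou, Keiko Usman, Heidi Yilmaz, Freya Fujita, Sable Ahmed, Marcus Chen, Bram Cohen, Viggo Brown, Celine Volkov, Rafael Rossi (11). So Zara Gupta's organization is 2 direct reports plus everyone under them: 4 + 12 = 16.

16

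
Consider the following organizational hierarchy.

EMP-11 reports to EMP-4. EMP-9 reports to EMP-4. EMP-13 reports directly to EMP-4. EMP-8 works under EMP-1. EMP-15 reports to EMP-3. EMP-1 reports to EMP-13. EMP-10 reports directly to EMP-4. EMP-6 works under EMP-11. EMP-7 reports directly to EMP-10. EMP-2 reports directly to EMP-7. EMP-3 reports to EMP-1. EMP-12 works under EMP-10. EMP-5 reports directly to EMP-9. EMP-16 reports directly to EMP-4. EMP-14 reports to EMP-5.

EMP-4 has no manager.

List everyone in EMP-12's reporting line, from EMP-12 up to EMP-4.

EMP-12 -> EMP-10 -> EMP-4

EMP-12 reports to EMP-10. EMP-10 reports to EMP-4. EMP-4 is at the top.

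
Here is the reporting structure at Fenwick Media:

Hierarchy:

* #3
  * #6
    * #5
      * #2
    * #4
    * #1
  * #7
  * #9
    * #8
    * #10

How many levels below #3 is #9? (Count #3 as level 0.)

Chain from #9 up to #3: #9 → #3. That is 1 step up, so #9 is 1 level below #3.

1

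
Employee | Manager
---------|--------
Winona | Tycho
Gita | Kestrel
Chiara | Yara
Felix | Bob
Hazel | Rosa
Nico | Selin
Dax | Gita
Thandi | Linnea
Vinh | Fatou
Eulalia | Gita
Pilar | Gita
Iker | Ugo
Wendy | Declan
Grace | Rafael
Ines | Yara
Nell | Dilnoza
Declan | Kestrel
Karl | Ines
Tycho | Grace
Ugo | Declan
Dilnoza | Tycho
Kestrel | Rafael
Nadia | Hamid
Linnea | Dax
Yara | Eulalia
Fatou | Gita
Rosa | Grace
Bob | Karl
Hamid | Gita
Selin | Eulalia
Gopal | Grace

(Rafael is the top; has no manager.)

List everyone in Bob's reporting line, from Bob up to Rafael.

Bob -> Karl -> Ines -> Yara -> Eulalia -> Gita -> Kestrel -> Rafael

Bob reports to Karl. Karl reports to Ines. Ines reports to Yara. Yara reports to Eulalia. Eulalia reports to Gita. Gita reports to Kestrel. Kestrel reports to Rafael. Rafael is at the top.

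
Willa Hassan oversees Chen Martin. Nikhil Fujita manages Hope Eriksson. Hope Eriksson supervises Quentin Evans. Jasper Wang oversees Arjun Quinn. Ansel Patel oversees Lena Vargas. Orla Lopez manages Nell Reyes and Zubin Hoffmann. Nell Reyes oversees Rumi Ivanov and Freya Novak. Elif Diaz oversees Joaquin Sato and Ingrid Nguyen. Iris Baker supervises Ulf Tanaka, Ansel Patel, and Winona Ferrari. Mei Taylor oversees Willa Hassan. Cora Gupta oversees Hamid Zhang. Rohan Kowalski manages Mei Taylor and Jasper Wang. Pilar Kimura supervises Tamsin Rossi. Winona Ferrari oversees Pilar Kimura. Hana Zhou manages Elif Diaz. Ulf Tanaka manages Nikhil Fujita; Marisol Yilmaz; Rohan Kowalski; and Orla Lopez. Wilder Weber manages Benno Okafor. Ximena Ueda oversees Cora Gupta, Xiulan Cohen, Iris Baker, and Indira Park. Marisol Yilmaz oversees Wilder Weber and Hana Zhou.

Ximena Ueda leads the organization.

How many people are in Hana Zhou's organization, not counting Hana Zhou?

Hana Zhou directly manages Elif Diaz. Under Elif Diaz: Joaquin Sato, Ingrid Nguyen (2). That's 3 in total.

3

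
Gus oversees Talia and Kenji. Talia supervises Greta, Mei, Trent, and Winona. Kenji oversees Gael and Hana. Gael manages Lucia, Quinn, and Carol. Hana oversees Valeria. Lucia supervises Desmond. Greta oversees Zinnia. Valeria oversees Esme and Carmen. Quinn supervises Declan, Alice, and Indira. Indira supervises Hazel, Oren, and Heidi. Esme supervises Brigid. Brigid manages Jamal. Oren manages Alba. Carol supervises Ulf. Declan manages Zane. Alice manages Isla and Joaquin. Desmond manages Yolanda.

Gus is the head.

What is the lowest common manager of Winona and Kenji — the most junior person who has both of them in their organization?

Winona's chain of managers is Talia, Gus. Kenji's chain of managers is Gus. The first manager that appears in both chains is Gus.

Gus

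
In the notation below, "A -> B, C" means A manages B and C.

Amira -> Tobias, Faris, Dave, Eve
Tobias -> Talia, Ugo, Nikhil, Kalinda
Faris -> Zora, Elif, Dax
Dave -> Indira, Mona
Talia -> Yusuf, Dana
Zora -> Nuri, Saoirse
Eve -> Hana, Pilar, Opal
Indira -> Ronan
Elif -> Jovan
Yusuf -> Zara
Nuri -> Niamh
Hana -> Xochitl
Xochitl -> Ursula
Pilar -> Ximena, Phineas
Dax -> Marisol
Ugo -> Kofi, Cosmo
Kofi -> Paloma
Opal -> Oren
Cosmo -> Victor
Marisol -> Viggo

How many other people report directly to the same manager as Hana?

Hana reports to Eve. Eve's other direct reports are Pilar, Opal — 2 peers.

2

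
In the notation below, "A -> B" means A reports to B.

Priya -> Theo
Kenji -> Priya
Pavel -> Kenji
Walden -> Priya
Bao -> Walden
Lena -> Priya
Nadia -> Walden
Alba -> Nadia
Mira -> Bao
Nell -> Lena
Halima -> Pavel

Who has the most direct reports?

Priya

Direct-report counts: Theo has 1; Priya has 3; Lena has 1; Walden has 2; Nadia has 1; Bao has 1; Kenji has 1; Pavel has 1. The largest is 3, held by Priya.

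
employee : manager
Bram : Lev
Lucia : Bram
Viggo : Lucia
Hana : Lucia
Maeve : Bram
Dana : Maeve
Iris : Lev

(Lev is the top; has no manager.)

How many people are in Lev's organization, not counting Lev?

7

Lev directly manages Bram, Iris. Under Bram: Maeve, Dana, Lucia, Hana, Viggo (5). Iris has no reports. So Lev's organization is 2 direct reports plus everyone under them: 6 + 1 = 7.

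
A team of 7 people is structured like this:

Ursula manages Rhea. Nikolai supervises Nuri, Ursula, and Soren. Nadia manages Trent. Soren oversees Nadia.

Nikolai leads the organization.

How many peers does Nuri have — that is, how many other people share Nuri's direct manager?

Nuri reports to Nikolai. Nikolai's other direct reports are Ursula, Soren — 2 peers.

2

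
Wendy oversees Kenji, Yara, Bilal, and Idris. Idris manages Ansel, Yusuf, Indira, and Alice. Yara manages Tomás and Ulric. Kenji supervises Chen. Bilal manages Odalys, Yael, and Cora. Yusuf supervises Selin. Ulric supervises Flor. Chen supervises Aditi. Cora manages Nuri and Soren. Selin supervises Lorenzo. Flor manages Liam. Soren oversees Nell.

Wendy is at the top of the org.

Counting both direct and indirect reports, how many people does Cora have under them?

3

Cora directly manages Nuri, Soren. Nuri has no reports. Under Soren: Nell (1). So Cora's organization is 2 direct reports plus everyone under them: 1 + 2 = 3.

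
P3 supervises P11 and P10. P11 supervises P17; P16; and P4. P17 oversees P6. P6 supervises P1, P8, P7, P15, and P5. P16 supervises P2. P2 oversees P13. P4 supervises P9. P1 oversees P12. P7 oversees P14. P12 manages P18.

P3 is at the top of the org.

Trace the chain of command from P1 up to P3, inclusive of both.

P1 -> P6 -> P17 -> P11 -> P3

P1 reports to P6. P6 reports to P17. P17 reports to P11. P11 reports to P3. P3 is at the top.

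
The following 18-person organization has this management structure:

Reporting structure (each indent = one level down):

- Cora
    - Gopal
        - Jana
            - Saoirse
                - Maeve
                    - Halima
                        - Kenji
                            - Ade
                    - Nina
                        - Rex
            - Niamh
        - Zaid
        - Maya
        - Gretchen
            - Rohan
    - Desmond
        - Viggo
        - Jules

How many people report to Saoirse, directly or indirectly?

6

Saoirse directly manages Maeve. Under Maeve: Nina, Rex, Halima, Kenji, Ade (5). That's 6 in total.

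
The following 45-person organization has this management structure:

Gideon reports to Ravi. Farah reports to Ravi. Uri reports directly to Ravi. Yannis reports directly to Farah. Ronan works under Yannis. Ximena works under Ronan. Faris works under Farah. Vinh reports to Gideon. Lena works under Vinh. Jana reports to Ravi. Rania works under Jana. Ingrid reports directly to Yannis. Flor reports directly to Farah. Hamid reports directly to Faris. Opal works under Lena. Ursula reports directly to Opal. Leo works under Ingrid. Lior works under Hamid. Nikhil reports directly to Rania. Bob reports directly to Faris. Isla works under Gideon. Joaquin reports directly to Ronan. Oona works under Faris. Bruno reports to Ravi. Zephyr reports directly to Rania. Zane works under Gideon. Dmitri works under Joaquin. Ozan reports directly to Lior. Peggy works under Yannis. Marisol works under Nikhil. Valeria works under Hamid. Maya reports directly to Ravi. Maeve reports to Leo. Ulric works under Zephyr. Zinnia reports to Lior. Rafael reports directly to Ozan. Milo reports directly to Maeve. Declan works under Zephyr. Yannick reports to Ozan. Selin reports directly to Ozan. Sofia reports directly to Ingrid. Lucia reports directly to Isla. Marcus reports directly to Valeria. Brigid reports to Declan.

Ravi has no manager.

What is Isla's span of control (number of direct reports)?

Isla directly manages Lucia. That is 1 direct report.

1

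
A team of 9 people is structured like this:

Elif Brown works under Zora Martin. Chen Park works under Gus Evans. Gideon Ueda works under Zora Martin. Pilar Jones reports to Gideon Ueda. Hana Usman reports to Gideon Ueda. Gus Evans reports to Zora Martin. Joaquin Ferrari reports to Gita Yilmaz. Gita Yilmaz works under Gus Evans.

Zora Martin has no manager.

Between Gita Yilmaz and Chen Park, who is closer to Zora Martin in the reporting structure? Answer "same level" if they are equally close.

Both Gita Yilmaz and Chen Park are 2 levels below Zora Martin.

same level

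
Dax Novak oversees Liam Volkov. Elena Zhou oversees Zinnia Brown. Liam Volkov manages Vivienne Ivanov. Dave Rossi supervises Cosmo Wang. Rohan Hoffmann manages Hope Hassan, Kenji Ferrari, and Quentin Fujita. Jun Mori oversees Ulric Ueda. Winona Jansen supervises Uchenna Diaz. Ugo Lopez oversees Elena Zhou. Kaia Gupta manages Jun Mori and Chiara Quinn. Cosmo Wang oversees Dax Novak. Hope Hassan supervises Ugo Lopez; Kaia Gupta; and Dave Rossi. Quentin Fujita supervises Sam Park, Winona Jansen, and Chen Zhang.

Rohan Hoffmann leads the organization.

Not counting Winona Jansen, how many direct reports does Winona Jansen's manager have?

Winona Jansen reports to Quentin Fujita. Quentin Fujita's other direct reports are Chen Zhang, Sam Park — 2 peers.

2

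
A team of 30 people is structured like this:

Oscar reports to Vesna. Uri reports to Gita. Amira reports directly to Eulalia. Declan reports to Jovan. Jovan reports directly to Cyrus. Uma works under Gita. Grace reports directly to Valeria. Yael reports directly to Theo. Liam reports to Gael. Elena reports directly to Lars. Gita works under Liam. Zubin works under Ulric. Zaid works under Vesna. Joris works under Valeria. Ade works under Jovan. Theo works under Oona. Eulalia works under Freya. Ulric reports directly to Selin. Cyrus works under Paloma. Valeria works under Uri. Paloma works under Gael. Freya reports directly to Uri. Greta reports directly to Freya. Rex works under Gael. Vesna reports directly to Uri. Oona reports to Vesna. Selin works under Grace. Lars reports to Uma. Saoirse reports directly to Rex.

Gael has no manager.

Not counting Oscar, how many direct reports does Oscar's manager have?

Oscar reports to Vesna. Vesna's other direct reports are Zaid, Oona — 2 peers.

2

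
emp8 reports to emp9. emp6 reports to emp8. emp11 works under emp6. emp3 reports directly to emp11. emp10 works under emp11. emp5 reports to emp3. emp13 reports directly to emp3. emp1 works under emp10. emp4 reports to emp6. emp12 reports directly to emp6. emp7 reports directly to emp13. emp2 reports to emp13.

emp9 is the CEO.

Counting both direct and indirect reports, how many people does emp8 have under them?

emp8 directly manages emp6. Under emp6: emp12, emp4, emp11, emp10, emp1, emp3, emp13, emp2, emp7, emp5 (10). That's 11 in total.

11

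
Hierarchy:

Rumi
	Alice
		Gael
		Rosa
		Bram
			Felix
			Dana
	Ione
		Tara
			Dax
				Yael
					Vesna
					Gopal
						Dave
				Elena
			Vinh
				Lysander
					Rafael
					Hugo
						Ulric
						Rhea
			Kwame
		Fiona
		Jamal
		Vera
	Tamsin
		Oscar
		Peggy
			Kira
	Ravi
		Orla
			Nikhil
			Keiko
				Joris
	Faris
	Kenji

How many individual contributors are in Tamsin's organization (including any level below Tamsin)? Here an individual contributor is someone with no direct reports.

The people in Tamsin's organization with no one reporting to them are Kira, Oscar. That is 2.

2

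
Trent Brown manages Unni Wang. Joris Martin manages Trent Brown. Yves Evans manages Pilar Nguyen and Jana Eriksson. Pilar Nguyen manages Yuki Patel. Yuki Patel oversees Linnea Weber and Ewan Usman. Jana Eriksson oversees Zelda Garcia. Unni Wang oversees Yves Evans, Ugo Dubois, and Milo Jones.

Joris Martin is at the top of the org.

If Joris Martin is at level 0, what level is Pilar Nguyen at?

Chain from Pilar Nguyen up to Joris Martin: Pilar Nguyen → Yves Evans → Unni Wang → Trent Brown → Joris Martin. That is 4 steps up, so Pilar Nguyen is 4 levels below Joris Martin.

4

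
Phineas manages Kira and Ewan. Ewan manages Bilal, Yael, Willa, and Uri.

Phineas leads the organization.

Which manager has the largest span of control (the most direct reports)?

Ewan

Direct-report counts: Phineas has 2; Ewan has 4. The largest is 4, held by Ewan.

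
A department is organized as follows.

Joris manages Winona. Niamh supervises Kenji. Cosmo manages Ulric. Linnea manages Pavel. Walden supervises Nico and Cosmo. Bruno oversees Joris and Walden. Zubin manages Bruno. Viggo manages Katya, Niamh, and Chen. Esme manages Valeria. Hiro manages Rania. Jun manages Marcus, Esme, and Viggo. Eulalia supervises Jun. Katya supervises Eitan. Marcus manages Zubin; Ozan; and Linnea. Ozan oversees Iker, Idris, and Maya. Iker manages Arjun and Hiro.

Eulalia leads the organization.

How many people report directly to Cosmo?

1

Cosmo directly manages Ulric. That is 1 direct report.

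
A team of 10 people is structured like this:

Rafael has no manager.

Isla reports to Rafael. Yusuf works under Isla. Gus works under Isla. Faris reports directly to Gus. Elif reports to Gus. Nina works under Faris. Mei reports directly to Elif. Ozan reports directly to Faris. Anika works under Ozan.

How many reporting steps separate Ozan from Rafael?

4

Chain from Ozan up to Rafael: Ozan → Faris → Gus → Isla → Rafael. That is 4 steps up, so Ozan is 4 levels below Rafael.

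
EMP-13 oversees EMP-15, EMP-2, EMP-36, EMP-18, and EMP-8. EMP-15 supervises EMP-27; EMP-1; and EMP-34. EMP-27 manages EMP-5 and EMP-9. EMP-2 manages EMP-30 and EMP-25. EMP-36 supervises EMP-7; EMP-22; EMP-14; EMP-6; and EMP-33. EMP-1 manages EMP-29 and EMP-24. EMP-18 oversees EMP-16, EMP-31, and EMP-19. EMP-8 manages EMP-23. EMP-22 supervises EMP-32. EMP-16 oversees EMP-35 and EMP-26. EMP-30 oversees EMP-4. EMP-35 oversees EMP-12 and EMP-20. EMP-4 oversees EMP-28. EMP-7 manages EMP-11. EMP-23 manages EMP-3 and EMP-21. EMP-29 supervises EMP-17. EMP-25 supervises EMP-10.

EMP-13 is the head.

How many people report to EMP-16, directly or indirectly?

4

EMP-16 directly manages EMP-35, EMP-26. Under EMP-35: EMP-20, EMP-12 (2). EMP-26 has no reports. So EMP-16's organization is 2 direct reports plus everyone under them: 3 + 1 = 4.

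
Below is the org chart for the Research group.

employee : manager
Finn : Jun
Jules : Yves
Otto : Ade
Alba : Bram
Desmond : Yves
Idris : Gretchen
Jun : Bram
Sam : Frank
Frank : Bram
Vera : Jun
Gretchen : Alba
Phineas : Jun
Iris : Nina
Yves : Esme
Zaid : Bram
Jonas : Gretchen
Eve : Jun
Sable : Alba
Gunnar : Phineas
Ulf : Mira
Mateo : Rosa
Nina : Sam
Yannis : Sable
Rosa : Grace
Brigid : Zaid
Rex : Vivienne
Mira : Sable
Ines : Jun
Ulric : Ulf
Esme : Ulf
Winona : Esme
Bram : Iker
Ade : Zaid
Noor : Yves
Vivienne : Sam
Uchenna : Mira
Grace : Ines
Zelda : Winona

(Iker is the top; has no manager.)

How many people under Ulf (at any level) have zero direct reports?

5

The people in Ulf's organization with no one reporting to them are Ulric, Zelda, Noor, Jules, Desmond. That is 5.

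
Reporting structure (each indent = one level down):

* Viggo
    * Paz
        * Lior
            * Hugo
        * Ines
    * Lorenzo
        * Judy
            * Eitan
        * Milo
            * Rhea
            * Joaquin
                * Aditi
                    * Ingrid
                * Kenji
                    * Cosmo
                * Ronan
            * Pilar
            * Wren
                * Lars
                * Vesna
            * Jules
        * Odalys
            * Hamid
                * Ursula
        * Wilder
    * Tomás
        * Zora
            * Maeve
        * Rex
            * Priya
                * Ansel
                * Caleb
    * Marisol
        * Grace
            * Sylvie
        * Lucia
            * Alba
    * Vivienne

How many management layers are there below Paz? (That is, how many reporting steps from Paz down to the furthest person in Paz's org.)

The longest chain under Paz runs Paz → Lior → Hugo, which is 2 levels below Paz.

2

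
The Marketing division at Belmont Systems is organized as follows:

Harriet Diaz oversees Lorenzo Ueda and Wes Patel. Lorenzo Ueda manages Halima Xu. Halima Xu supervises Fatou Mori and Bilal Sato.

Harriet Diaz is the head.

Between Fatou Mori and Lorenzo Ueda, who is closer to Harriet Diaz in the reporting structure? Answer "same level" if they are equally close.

Lorenzo Ueda

Fatou Mori is 3 levels below Harriet Diaz; Lorenzo Ueda is 1. Lorenzo Ueda is higher.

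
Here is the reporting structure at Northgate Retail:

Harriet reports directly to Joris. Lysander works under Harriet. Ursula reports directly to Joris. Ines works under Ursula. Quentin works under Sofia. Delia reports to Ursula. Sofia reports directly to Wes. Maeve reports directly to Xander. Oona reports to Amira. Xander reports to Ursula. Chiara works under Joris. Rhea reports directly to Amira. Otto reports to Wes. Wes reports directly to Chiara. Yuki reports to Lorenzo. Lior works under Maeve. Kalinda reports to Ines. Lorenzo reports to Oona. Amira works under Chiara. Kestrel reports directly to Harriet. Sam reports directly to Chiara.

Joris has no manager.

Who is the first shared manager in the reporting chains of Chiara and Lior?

Chiara's chain of managers is Joris. Lior's chain of managers is Maeve, Xander, Ursula, Joris. The first manager that appears in both chains is Joris.

Joris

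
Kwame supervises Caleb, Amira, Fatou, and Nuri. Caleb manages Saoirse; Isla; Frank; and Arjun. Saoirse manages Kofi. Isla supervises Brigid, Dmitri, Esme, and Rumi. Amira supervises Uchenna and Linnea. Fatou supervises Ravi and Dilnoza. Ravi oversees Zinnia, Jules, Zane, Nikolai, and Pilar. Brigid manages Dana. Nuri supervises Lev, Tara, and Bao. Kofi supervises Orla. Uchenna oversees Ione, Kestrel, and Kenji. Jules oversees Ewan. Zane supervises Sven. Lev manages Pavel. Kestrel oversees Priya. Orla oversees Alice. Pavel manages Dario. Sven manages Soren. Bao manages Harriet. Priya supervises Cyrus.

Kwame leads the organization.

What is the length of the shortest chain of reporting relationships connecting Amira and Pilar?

4

Amira is 1 level below Kwame, and Pilar is 3 levels below Kwame (their lowest common manager). The shortest path runs up from Amira to Kwame and back down to Pilar: 1 + 3 = 4 links.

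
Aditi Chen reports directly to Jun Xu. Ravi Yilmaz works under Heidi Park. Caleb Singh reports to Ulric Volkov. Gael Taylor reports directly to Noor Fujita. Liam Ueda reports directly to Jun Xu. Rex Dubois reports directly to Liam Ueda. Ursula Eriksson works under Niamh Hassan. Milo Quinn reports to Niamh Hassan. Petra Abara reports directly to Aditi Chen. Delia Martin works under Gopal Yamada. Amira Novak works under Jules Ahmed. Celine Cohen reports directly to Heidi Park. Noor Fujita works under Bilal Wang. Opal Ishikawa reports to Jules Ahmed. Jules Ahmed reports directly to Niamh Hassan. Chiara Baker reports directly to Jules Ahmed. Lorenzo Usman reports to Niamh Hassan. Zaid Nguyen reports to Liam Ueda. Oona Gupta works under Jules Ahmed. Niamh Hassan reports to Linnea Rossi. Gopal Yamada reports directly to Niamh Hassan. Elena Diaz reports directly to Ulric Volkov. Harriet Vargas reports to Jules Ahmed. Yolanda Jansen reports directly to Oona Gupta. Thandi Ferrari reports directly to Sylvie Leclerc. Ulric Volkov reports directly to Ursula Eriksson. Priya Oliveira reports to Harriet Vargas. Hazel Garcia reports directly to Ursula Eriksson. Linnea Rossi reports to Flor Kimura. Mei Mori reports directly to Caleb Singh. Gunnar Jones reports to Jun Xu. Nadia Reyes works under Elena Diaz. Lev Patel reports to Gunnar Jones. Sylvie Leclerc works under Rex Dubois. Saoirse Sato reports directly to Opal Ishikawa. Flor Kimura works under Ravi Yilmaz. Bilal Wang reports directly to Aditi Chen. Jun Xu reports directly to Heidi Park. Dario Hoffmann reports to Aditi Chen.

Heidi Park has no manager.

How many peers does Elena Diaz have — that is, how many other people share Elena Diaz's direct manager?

Elena Diaz reports to Ulric Volkov. Ulric Volkov's other direct reports are Caleb Singh — 1 peer.

1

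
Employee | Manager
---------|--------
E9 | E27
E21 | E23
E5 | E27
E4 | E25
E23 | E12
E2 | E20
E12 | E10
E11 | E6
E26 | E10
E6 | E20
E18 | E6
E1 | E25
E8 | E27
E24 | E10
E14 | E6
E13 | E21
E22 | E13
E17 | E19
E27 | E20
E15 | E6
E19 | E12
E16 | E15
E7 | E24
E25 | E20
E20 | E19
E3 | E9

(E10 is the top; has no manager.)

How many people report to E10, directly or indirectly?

26

E10 directly manages E12, E24, E26. Under E12: E23, E21, E13, E22, E19, E17, E20, E2, E27, E8, E5, E9, E3, E25, E1, E4, E6, E14, E18, E11, E15, E16 (22). Under E24: E7 (1). E26 has no reports. So E10's organization is 3 direct reports plus everyone under them: 23 + 2 + 1 = 26.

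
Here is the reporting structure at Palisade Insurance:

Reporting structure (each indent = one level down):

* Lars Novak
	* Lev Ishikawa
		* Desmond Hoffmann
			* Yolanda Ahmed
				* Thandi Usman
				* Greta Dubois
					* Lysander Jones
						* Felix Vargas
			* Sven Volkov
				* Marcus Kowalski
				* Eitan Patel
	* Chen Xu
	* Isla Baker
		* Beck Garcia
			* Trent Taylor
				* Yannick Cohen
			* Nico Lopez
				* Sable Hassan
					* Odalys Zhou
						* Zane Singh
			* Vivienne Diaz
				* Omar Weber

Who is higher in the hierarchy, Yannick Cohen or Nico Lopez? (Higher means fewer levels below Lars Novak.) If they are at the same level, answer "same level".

Yannick Cohen is 4 levels below Lars Novak; Nico Lopez is 3. Nico Lopez is higher.

Nico Lopez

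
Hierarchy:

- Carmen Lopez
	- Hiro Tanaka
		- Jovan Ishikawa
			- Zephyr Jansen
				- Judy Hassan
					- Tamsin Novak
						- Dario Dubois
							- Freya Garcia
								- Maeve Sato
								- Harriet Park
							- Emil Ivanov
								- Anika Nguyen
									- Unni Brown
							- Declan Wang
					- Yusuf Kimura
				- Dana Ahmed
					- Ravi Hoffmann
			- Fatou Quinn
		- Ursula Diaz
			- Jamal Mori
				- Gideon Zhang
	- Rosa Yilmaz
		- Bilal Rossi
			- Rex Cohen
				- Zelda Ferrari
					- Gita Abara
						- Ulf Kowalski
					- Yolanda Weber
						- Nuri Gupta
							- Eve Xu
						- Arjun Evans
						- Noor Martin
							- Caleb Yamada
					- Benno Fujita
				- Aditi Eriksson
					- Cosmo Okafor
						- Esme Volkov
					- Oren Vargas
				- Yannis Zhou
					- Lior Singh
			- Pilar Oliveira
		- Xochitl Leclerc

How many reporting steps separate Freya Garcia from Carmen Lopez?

Chain from Freya Garcia up to Carmen Lopez: Freya Garcia → Dario Dubois → Tamsin Novak → Judy Hassan → Zephyr Jansen → Jovan Ishikawa → Hiro Tanaka → Carmen Lopez. That is 7 steps up, so Freya Garcia is 7 levels below Carmen Lopez.

7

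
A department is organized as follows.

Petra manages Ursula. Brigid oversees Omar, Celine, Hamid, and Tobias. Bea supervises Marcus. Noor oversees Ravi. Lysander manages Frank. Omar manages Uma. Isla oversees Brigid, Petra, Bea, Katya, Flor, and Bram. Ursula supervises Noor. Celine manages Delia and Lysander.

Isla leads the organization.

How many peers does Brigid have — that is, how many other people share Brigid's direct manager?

5

Brigid reports to Isla. Isla's other direct reports are Petra, Bea, Katya, Flor, Bram — 5 peers.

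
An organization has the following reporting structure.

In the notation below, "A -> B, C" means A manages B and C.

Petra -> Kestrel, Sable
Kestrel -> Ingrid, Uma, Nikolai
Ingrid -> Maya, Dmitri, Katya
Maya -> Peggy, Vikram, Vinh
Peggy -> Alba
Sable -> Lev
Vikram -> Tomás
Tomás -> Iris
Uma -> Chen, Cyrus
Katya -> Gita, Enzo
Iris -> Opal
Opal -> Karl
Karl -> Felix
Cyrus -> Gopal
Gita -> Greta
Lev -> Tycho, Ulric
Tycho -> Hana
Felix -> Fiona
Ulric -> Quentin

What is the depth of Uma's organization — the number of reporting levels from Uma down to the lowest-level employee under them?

2

The longest chain under Uma runs Uma → Cyrus → Gopal, which is 2 levels below Uma.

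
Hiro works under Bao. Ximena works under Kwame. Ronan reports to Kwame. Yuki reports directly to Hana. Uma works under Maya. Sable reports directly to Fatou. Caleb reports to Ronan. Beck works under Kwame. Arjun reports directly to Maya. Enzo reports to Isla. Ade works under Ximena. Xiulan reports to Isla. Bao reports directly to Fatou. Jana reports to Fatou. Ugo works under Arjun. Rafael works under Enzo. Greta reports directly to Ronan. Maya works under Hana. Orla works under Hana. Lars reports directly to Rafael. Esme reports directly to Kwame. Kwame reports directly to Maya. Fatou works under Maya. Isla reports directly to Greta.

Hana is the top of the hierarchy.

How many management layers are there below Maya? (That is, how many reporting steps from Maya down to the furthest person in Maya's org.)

The longest chain under Maya runs Maya → Kwame → Ronan → Greta → Isla → Enzo → Rafael → Lars, which is 7 levels below Maya.

7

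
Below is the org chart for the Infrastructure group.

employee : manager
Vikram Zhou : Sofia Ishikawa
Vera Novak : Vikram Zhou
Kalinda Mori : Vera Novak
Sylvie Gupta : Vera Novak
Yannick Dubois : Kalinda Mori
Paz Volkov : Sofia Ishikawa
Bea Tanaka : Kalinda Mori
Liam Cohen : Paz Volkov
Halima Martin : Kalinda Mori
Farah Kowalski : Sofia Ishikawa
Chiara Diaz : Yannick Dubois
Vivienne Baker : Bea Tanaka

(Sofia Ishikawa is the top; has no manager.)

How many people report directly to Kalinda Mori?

Kalinda Mori directly manages Yannick Dubois, Bea Tanaka, Halima Martin. That is 3 direct reports.

3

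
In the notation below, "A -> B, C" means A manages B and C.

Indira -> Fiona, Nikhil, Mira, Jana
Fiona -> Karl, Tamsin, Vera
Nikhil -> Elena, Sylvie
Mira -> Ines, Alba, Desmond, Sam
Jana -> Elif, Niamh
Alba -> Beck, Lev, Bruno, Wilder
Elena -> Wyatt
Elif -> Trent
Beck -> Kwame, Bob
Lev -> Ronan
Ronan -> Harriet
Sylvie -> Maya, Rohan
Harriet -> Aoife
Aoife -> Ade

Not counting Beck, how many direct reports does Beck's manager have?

Beck reports to Alba. Alba's other direct reports are Lev, Bruno, Wilder — 3 peers.

3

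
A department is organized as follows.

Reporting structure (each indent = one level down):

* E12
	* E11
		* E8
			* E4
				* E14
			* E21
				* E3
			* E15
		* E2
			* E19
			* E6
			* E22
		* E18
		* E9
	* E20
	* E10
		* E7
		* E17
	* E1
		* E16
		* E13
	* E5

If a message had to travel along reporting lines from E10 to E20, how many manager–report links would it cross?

2

E10 is 1 level below E12, and E20 is 1 level below E12 (their lowest common manager). The shortest path runs up from E10 to E12 and back down to E20: 1 + 1 = 2 links.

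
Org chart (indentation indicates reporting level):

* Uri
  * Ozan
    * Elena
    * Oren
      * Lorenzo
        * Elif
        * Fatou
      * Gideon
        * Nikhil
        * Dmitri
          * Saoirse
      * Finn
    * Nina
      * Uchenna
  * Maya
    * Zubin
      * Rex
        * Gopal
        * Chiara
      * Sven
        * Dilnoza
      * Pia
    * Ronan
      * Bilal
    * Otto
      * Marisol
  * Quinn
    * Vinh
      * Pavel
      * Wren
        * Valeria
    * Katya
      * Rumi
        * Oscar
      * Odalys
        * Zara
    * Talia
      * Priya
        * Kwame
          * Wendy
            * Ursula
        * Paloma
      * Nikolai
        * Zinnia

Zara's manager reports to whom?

Zara reports to Odalys, and Odalys reports to Katya. So Zara's skip-level manager is Katya.

Katya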